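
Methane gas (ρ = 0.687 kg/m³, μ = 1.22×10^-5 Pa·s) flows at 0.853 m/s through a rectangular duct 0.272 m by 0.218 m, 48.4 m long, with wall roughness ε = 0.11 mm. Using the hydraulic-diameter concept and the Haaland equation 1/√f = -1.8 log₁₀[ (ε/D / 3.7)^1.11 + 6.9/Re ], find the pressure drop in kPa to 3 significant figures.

ΔP ≈ 0.00151 kPa

Hydraulic diameter D_h = 4A/P = 4·(0.272·0.218)/(2·(0.272+0.218)) = 0.2372/0.98 = 0.242 m.
Re = ρVD_h/μ = 0.687·0.853·0.242/1.22e-05 = 1.163e+04.
ε/D_h = 0.00011/0.242 = 0.000454; Haaland gives 1/√f = -1.8 log₁₀[4.56e-05+0.000594] = 5.75, so f = 0.03025.
ΔP = f(L/D_h)(ρV²/2) = 0.03025·48.4/0.242·0.2499 = 1.512 Pa.
ΔP = 0.00151 kPa.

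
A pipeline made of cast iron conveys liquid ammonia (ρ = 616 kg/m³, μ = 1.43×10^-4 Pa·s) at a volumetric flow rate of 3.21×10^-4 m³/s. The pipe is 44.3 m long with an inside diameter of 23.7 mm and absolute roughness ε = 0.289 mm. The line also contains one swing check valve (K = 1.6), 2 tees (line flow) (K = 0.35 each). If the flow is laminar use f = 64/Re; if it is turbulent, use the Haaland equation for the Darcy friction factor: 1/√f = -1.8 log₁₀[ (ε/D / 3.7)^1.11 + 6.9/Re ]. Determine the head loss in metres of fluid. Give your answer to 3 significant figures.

h_f ≈ 2.15 m

Cross-sectional area A = πD²/4 = π(0.0237)²/4 = 0.0004412 m²; mean velocity V = Q/A = 0.000321/0.0004412 = 0.7276 m/s.
Reynolds number Re = ρVD/μ = 616 · 0.7276 · 0.0237 / 0.000143 = 7.429e+04.
Re > 4000 → turbulent. Relative roughness ε/D = 0.000289/0.0237 = 0.0122. Haaland: 1/√f = -1.8 log₁₀[(0.0122/3.7)^1.11 + 6.9/7.429e+04] = -1.8 log₁₀[0.00176 + 9.29e-05] = 4.919, so f = 0.04133.
Total minor-loss coefficient ΣK = 1·1.6 + 2·0.35 = 2.3.
ΔP = [f·L/D + ΣK]·(ρV²/2) = [0.04133·44.3/0.0237 + 2.3]·(616·0.7276²/2) = [77.25 + 2.3]·163.1 = 1.297e+04 Pa.
Head loss h_f = ΔP/(ρg) = 1.297e+04/(616·9.81) = 2.15 m.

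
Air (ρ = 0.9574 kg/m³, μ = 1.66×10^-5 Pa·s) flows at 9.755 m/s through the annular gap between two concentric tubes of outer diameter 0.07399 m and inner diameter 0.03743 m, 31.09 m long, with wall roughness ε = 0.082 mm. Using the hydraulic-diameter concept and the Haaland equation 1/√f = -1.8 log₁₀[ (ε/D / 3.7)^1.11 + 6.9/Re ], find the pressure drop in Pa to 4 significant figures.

Hydraulic diameter D_h = 4A/P = D_o - D_i = 0.07399 - 0.03743 = 0.03656 m.
Re = ρVD_h/μ = 0.9574·9.755·0.03656/1.66e-05 = 2.057e+04.
ε/D_h = 8.2e-05/0.03656 = 0.00224; Haaland gives 1/√f = -1.8 log₁₀[0.000268+0.000335] = 5.794, so f = 0.02978.
ΔP = f(L/D_h)(ρV²/2) = 0.02978·31.09/0.03656·45.55 = 1154 Pa.

ΔP ≈ 1154 Pa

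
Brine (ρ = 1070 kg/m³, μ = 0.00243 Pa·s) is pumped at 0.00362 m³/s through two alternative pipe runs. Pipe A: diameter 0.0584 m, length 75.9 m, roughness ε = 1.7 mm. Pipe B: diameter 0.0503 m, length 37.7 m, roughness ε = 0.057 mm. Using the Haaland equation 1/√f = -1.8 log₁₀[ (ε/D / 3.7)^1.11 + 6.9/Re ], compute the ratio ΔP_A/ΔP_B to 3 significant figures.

ΔP_A/ΔP_B ≈ 2.21

Pipe A: V = Q/A = 0.00362/0.002679 = 1.351 m/s; Re = 3.475e+04; ε/D = 0.0291; Haaland → f = 0.05747; ΔP_A = f(L/D)(ρV²/2) = 7.299e+04 Pa.
Pipe B: V = Q/A = 0.00362/0.001987 = 1.822 m/s; Re = 4.035e+04; ε/D = 0.00113; Haaland → f = 0.0248; ΔP_B = f(L/D)(ρV²/2) = 3.301e+04 Pa.
ΔP_A/ΔP_B = 7.299e+04/3.301e+04 = 2.21.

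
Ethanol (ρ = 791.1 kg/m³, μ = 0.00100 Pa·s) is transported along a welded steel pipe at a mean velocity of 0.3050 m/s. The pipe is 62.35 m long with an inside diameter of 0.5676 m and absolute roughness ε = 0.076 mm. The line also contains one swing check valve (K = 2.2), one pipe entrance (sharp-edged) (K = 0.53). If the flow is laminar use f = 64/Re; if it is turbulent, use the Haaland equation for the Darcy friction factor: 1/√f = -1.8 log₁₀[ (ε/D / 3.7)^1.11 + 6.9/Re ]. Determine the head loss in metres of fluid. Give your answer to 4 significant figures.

h_f ≈ 0.02203 m

Reynolds number Re = ρVD/μ = 791.1 · 0.305 · 0.5676 / 0.001 = 1.37e+05.
Re > 4000 → turbulent. Relative roughness ε/D = 7.6e-05/0.5676 = 0.000134. Haaland: 1/√f = -1.8 log₁₀[(0.000134/3.7)^1.11 + 6.9/1.37e+05] = -1.8 log₁₀[1.17e-05 + 5.04e-05] = 7.572, so f = 0.01744.
Total minor-loss coefficient ΣK = 1·2.2 + 1·0.53 = 2.73.
ΔP = [f·L/D + ΣK]·(ρV²/2) = [0.01744·62.35/0.5676 + 2.73]·(791.1·0.305²/2) = [1.916 + 2.73]·36.8 = 170.9 Pa.
Head loss h_f = ΔP/(ρg) = 170.9/(791.1·9.81) = 0.02203 m.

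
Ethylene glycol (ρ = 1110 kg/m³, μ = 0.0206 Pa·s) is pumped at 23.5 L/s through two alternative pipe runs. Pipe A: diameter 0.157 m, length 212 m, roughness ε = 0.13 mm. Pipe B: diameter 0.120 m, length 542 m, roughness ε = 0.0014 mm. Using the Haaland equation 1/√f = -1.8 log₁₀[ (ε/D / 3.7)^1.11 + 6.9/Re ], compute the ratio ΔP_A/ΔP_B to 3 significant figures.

ΔP_A/ΔP_B ≈ 0.113

Pipe A: V = Q/A = 0.0235/0.01936 = 1.214 m/s; Re = 1.027e+04; ε/D = 0.000828; Haaland → f = 0.03173; ΔP_A = f(L/D)(ρV²/2) = 3.504e+04 Pa.
Pipe B: V = Q/A = 0.0235/0.01131 = 2.078 m/s; Re = 1.344e+04; ε/D = 1.17e-05; Haaland → f = 0.02854; ΔP_B = f(L/D)(ρV²/2) = 3.088e+05 Pa.
ΔP_A/ΔP_B = 3.504e+04/3.088e+05 = 0.113.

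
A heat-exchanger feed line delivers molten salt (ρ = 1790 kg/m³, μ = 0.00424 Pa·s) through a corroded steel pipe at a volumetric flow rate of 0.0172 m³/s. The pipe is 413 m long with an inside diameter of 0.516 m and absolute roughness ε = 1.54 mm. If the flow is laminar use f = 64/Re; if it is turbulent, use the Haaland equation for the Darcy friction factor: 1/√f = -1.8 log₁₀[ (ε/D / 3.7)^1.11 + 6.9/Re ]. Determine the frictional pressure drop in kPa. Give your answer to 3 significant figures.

Cross-sectional area A = πD²/4 = π(0.516)²/4 = 0.2091 m²; mean velocity V = Q/A = 0.0172/0.2091 = 0.08225 m/s.
Reynolds number Re = ρVD/μ = 1790 · 0.08225 · 0.516 / 0.00424 = 1.792e+04.
Re > 4000 → turbulent. Relative roughness ε/D = 0.00154/0.516 = 0.00298. Haaland: 1/√f = -1.8 log₁₀[(0.00298/3.7)^1.11 + 6.9/1.792e+04] = -1.8 log₁₀[0.000368 + 0.000385] = 5.621, so f = 0.03165.
Darcy-Weisbach: ΔP = f(L/D)(ρV²/2) = 0.03165·(413/0.516)·(1790·0.08225²/2) = 0.03165·800.4·6.055 = 153.4 Pa.
ΔP = 153.4 Pa = 0.153 kPa.

ΔP ≈ 0.153 kPa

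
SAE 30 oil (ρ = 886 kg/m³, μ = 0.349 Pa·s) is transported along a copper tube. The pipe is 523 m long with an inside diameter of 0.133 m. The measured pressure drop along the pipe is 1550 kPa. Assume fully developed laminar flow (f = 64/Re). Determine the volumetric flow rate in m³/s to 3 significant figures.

For laminar flow, f = 64/Re with Re = ρVD/μ, so Darcy-Weisbach reduces to ΔP = 32μLV/D². Solving for V: V = ΔP·D²/(32μL) = 1.55e+06·(0.133)²/(32·0.349·523) = 4.694 m/s.
Check: Re = ρVD/μ = 886·4.694·0.133/0.349 = 1585 < 2300, so the laminar assumption holds.
Q = V·A = 4.694·(π/4·0.133²) = 0.06522 m³/s = 0.0652 m³/s.

Q ≈ 0.0652 m³/s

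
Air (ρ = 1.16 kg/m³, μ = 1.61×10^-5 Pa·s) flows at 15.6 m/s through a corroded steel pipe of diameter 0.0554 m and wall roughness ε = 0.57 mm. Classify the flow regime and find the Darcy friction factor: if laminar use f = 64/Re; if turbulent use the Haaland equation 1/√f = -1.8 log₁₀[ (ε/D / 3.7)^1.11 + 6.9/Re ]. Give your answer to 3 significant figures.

Re = ρVD/μ = 1.16·15.6·0.0554/1.61e-05 = 6.227e+04.
Re > 4000 → turbulent. ε/D = 0.00057/0.0554 = 0.0103; Haaland: 1/√f = -1.8 log₁₀[0.00146 + 0.000111] = 5.049, so f = 0.03922.

f ≈ 0.0392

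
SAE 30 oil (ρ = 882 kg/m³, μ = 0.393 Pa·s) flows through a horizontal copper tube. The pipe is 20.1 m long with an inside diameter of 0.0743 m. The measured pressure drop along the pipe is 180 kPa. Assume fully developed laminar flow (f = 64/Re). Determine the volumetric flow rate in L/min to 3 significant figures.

For laminar flow, f = 64/Re with Re = ρVD/μ, so Darcy-Weisbach reduces to ΔP = 32μLV/D². Solving for V: V = ΔP·D²/(32μL) = 1.8e+05·(0.0743)²/(32·0.393·20.1) = 3.931 m/s.
Check: Re = ρVD/μ = 882·3.931·0.0743/0.393 = 655.5 < 2300, so the laminar assumption holds.
Q = V·A = 3.931·(π/4·0.0743²) = 0.01704 m³/s = 1020 L/min.

Q ≈ 1020 L/min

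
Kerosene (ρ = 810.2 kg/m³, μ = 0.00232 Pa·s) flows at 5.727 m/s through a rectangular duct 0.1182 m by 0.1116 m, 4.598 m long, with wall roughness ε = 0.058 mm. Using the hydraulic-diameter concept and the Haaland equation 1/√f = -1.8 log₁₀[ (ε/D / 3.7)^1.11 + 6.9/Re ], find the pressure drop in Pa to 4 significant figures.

ΔP ≈ 9820 Pa

Hydraulic diameter D_h = 4A/P = 4·(0.1182·0.1116)/(2·(0.1182+0.1116)) = 0.05276/0.4596 = 0.1148 m.
Re = ρVD_h/μ = 810.2·5.727·0.1148/0.00232 = 2.296e+05.
ε/D_h = 5.8e-05/0.1148 = 0.000505; Haaland gives 1/√f = -1.8 log₁₀[5.13e-05+3.01e-05] = 7.361, so f = 0.01845.
ΔP = f(L/D_h)(ρV²/2) = 0.01845·4.598/0.1148·1.329e+04 = 9820 Pa.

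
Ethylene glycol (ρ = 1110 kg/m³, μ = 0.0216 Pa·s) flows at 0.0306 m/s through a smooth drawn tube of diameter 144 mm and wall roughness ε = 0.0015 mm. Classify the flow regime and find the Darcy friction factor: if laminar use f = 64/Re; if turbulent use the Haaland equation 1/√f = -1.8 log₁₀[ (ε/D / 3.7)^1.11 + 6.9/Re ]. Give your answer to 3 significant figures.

f ≈ 0.283

Re = ρVD/μ = 1110·0.0306·0.144/0.0216 = 226.4.
Re < 2300 → laminar, so f = 64/Re = 0.2826 (roughness is irrelevant in laminar flow).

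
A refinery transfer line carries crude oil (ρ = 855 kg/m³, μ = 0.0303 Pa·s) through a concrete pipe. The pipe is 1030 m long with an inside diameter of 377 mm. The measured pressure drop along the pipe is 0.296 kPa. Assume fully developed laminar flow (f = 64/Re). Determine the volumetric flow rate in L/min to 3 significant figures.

For laminar flow, f = 64/Re with Re = ρVD/μ, so Darcy-Weisbach reduces to ΔP = 32μLV/D². Solving for V: V = ΔP·D²/(32μL) = 296·(0.377)²/(32·0.0303·1030) = 0.04213 m/s.
Check: Re = ρVD/μ = 855·0.04213·0.377/0.0303 = 448.1 < 2300, so the laminar assumption holds.
Q = V·A = 0.04213·(π/4·0.377²) = 0.004702 m³/s = 282 L/min.

Q ≈ 282 L/min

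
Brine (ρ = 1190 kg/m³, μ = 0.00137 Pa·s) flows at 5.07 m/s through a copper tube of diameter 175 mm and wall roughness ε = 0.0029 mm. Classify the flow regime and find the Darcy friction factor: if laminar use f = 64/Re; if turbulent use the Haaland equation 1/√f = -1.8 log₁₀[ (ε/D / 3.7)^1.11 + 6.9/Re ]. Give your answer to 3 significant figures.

Re = ρVD/μ = 1190·5.07·0.175/0.00137 = 7.707e+05.
Re > 4000 → turbulent. ε/D = 2.9e-06/0.175 = 1.66e-05; Haaland: 1/√f = -1.8 log₁₀[1.16e-06 + 8.95e-06] = 8.992, so f = 0.01237.

f ≈ 0.0124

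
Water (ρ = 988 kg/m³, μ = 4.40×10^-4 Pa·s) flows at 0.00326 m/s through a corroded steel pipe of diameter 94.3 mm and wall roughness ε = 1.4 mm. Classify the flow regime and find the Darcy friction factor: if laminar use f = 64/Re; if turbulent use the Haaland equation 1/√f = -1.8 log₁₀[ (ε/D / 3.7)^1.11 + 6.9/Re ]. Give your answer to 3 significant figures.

f ≈ 0.0927

Re = ρVD/μ = 988·0.00326·0.0943/0.00044 = 690.3.
Re < 2300 → laminar, so f = 64/Re = 0.09271 (roughness is irrelevant in laminar flow).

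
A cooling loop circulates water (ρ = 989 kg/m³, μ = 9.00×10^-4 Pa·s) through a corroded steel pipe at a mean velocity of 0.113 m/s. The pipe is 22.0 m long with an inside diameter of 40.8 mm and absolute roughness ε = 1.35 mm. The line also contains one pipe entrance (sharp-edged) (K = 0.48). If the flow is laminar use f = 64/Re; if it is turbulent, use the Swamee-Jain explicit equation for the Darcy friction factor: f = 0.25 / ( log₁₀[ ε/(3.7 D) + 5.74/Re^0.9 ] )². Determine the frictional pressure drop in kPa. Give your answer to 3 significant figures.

Reynolds number Re = ρVD/μ = 989 · 0.113 · 0.0408 / 0.0009 = 5066.
Re > 4000 → turbulent. Relative roughness ε/D = 0.00135/0.0408 = 0.0331. Swamee-Jain: f = 0.25/(log₁₀[0.0331/3.7 + 5.74/5066^0.9])² = 0.25/(log₁₀[0.00894 + 0.00266])² = 0.25/(-1.935)² = 0.06674.
Total minor-loss coefficient ΣK = 1·0.48 = 0.48.
ΔP = [f·L/D + ΣK]·(ρV²/2) = [0.06674·22/0.0408 + 0.48]·(989·0.113²/2) = [35.99 + 0.48]·6.314 = 230.3 Pa.
ΔP = 230.3 Pa = 0.230 kPa.

ΔP ≈ 0.230 kPa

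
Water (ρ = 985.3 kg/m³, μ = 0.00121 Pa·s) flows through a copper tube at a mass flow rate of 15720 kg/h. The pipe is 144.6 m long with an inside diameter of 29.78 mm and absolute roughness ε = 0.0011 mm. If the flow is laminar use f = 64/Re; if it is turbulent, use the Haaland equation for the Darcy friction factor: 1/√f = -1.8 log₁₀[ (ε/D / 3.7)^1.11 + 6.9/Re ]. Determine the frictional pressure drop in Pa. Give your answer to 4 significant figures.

ΔP ≈ 1599000 Pa

ṁ = 15720 kg/h = 15720/3600 = 4.367 kg/s.
A = πD²/4 = π(0.02978)²/4 = 0.0006965 m²; mean velocity V = ṁ/(ρA) = 4.367/(985.3 · 0.0006965) = 6.363 m/s.
Reynolds number Re = ρVD/μ = 985.3 · 6.363 · 0.02978 / 0.00121 = 1.543e+05.
Re > 4000 → turbulent. Relative roughness ε/D = 1.1e-06/0.02978 = 3.69e-05. Haaland: 1/√f = -1.8 log₁₀[(3.69e-05/3.7)^1.11 + 6.9/1.543e+05] = -1.8 log₁₀[2.81e-06 + 4.47e-05] = 7.781, so f = 0.01652.
Darcy-Weisbach: ΔP = f(L/D)(ρV²/2) = 0.01652·(144.6/0.02978)·(985.3·6.363²/2) = 0.01652·4856·1.994e+04 = 1.599e+06 Pa.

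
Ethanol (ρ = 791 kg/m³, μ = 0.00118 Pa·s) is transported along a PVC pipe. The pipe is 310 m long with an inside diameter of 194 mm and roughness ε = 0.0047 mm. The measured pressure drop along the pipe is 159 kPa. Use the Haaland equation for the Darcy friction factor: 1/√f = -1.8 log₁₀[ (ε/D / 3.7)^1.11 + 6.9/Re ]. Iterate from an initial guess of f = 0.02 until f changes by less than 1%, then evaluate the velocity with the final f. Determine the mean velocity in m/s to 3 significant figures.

Rearranging Darcy-Weisbach: V = √(2·ΔP·D/(f·L·ρ)). With ε/D = 4.7e-06/0.194 = 2.42e-05, iterate starting from f = 0.02:
  f = 0.02 → V = √(2·1.59e+05·0.194/(0.02·310·791)) = 3.547 m/s; Re = ρVD/μ = 4.612e+05; f → 0.01353
  f = 0.01353 → V = 4.313 m/s; Re = 5.608e+05; f → 0.01311
  f = 0.01311 → V = 4.381 m/s; Re = 5.697e+05; f → 0.01308
Converged (Δf/f < 1%). With the final f = 0.01308: V = √(2·1.59e+05·0.194/(0.01308·310·791)) = 4.386 m/s.

V ≈ 4.39 m/s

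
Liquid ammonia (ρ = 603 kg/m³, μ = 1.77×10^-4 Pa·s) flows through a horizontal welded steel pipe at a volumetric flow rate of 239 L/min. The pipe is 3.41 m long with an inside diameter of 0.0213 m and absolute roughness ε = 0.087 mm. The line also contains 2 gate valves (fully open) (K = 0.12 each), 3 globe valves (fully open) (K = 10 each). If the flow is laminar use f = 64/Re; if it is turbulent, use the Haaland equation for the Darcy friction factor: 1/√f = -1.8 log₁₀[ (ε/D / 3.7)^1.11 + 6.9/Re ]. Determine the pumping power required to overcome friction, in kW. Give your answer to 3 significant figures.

P ≈ 5.23 kW

Q = 239 L/min = 239/60000 = 0.003983 m³/s.
Cross-sectional area A = πD²/4 = π(0.0213)²/4 = 0.0003563 m²; mean velocity V = Q/A = 0.003983/0.0003563 = 11.18 m/s.
Reynolds number Re = ρVD/μ = 603 · 11.18 · 0.0213 / 0.000177 = 8.112e+05.
Re > 4000 → turbulent. Relative roughness ε/D = 8.7e-05/0.0213 = 0.00408. Haaland: 1/√f = -1.8 log₁₀[(0.00408/3.7)^1.11 + 6.9/8.112e+05] = -1.8 log₁₀[0.000522 + 8.51e-06] = 5.896, so f = 0.02877.
Total minor-loss coefficient ΣK = 2·0.12 + 3·10 = 30.2.
ΔP = [f·L/D + ΣK]·(ρV²/2) = [0.02877·3.41/0.0213 + 30.2]·(603·11.18²/2) = [4.606 + 30.2]·3.768e+04 = 1.313e+06 Pa.
Pumping power P = QΔP = 0.003983·1.313e+06 = 5230 W = 5.23 kW.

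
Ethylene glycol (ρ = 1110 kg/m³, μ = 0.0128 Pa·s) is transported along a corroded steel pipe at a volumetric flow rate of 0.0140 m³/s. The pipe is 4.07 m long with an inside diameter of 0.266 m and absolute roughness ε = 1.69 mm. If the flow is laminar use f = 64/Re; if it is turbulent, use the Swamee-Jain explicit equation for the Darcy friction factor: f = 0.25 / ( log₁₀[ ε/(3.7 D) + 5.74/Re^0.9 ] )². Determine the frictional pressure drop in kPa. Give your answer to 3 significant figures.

Cross-sectional area A = πD²/4 = π(0.266)²/4 = 0.05557 m²; mean velocity V = Q/A = 0.014/0.05557 = 0.2519 m/s.
Reynolds number Re = ρVD/μ = 1110 · 0.2519 · 0.266 / 0.0128 = 5811.
Re > 4000 → turbulent. Relative roughness ε/D = 0.00169/0.266 = 0.00635. Swamee-Jain: f = 0.25/(log₁₀[0.00635/3.7 + 5.74/5811^0.9])² = 0.25/(log₁₀[0.00172 + 0.00235])² = 0.25/(-2.391)² = 0.04374.
Darcy-Weisbach: ΔP = f(L/D)(ρV²/2) = 0.04374·(4.07/0.266)·(1110·0.2519²/2) = 0.04374·15.3·35.22 = 23.57 Pa.
ΔP = 23.57 Pa = 0.0236 kPa.

ΔP ≈ 0.0236 kPa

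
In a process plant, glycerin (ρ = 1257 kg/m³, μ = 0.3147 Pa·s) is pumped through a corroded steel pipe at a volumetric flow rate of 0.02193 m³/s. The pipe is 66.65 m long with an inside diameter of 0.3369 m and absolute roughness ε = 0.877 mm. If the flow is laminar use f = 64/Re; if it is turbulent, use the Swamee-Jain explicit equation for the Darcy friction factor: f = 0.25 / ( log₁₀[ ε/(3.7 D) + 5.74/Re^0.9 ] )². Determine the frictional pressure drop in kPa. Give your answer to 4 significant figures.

ΔP ≈ 1.455 kPa

Cross-sectional area A = πD²/4 = π(0.3369)²/4 = 0.08914 m²; mean velocity V = Q/A = 0.02193/0.08914 = 0.246 m/s.
Reynolds number Re = ρVD/μ = 1257 · 0.246 · 0.3369 / 0.315 = 331.
Re < 2300 → laminar flow, so f = 64/Re = 64/331 = 0.1933 (the turbulent correlation is not needed).
Darcy-Weisbach: ΔP = f(L/D)(ρV²/2) = 0.1933·(66.65/0.3369)·(1257·0.246²/2) = 0.1933·197.8·38.04 = 1455 Pa.
ΔP = 1455 Pa = 1.455 kPa.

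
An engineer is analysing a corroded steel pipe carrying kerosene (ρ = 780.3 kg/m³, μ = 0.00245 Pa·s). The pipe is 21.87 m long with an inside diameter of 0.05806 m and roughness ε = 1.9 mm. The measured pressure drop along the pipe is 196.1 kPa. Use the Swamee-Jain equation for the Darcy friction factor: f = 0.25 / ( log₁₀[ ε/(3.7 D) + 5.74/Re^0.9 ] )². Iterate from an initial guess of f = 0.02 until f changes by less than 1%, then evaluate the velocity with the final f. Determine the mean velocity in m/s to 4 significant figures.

Rearranging Darcy-Weisbach: V = √(2·ΔP·D/(f·L·ρ)). With ε/D = 0.0019/0.05806 = 0.0327, iterate starting from f = 0.02:
  f = 0.02 → V = √(2·1.961e+05·0.05806/(0.02·21.87·780.3)) = 8.168 m/s; Re = ρVD/μ = 1.51e+05; f → 0.05965
  f = 0.05965 → V = 4.73 m/s; Re = 8.746e+04; f → 0.05987
Converged (Δf/f < 1%). With the final f = 0.05987: V = √(2·1.961e+05·0.05806/(0.05987·21.87·780.3)) = 4.721 m/s.

V ≈ 4.721 m/s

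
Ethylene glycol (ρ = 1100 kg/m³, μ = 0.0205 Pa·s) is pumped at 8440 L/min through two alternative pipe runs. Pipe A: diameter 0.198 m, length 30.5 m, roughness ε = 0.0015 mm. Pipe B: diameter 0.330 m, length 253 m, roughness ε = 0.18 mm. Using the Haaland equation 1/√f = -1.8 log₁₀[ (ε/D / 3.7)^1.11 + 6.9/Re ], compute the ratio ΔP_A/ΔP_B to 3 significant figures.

Pipe A: V = Q/A = 0.1407/0.03079 = 4.568 m/s; Re = 4.854e+04; ε/D = 7.58e-06; Haaland → f = 0.02087; ΔP_A = f(L/D)(ρV²/2) = 3.69e+04 Pa.
Pipe B: V = Q/A = 0.1407/0.08553 = 1.645 m/s; Re = 2.912e+04; ε/D = 0.000545; Haaland → f = 0.02472; ΔP_B = f(L/D)(ρV²/2) = 2.82e+04 Pa.
ΔP_A/ΔP_B = 3.69e+04/2.82e+04 = 1.31.

ΔP_A/ΔP_B ≈ 1.31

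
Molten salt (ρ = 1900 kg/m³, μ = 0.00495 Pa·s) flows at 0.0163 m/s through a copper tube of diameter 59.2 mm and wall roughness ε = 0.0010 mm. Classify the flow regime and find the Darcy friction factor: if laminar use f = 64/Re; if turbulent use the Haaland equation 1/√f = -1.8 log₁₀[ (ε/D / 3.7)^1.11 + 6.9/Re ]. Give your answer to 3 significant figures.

Re = ρVD/μ = 1900·0.0163·0.0592/0.00495 = 370.4.
Re < 2300 → laminar, so f = 64/Re = 0.1728 (roughness is irrelevant in laminar flow).

f ≈ 0.173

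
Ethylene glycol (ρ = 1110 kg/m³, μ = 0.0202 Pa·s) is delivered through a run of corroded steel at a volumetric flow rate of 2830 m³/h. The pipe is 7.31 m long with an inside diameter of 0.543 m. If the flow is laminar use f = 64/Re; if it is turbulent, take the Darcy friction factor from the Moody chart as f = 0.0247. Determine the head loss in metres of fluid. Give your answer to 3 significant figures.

Q = 2830 m³/h = 2830/3600 = 0.7861 m³/s.
Cross-sectional area A = πD²/4 = π(0.543)²/4 = 0.2316 m²; mean velocity V = Q/A = 0.7861/0.2316 = 3.395 m/s.
Reynolds number Re = ρVD/μ = 1110 · 3.395 · 0.543 / 0.0202 = 1.013e+05.
Re > 4000 → turbulent; use the Moody-chart value f = 0.0247.
Darcy-Weisbach: ΔP = f(L/D)(ρV²/2) = 0.0247·(7.31/0.543)·(1110·3.395²/2) = 0.0247·13.46·6396 = 2127 Pa.
Head loss h_f = ΔP/(ρg) = 2127/(1110·9.81) = 0.195 m.

h_f ≈ 0.195 m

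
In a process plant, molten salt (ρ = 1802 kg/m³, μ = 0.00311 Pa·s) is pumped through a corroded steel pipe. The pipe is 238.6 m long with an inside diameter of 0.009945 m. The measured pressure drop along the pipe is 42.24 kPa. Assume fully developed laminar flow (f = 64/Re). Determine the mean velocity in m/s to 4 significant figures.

V ≈ 0.1759 m/s

For laminar flow, f = 64/Re with Re = ρVD/μ, so Darcy-Weisbach reduces to ΔP = 32μLV/D². Solving for V: V = ΔP·D²/(32μL) = 4.224e+04·(0.009945)²/(32·0.00311·238.6) = 0.1759 m/s.
Check: Re = ρVD/μ = 1802·0.1759·0.009945/0.00311 = 1014 < 2300, so the laminar assumption holds.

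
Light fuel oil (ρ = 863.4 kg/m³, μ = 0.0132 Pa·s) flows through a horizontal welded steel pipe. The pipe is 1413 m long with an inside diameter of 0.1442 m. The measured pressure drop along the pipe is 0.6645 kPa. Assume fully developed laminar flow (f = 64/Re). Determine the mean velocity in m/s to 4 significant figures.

For laminar flow, f = 64/Re with Re = ρVD/μ, so Darcy-Weisbach reduces to ΔP = 32μLV/D². Solving for V: V = ΔP·D²/(32μL) = 664.5·(0.1442)²/(32·0.0132·1413) = 0.02315 m/s.
Check: Re = ρVD/μ = 863.4·0.02315·0.1442/0.0132 = 218.4 < 2300, so the laminar assumption holds.

V ≈ 0.02315 m/s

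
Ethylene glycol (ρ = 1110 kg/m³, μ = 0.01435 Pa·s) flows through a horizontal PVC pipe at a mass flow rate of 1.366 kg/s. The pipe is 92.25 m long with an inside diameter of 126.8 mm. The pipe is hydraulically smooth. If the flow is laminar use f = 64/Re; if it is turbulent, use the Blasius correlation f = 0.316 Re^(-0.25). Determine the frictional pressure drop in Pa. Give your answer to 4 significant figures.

A = πD²/4 = π(0.1268)²/4 = 0.01263 m²; mean velocity V = ṁ/(ρA) = 1.366/(1110 · 0.01263) = 0.09745 m/s.
Reynolds number Re = ρVD/μ = 1110 · 0.09745 · 0.1268 / 0.0143 = 955.8.
Re < 2300 → laminar flow, so f = 64/Re = 64/955.8 = 0.06696 (the turbulent correlation is not needed).
Darcy-Weisbach: ΔP = f(L/D)(ρV²/2) = 0.06696·(92.25/0.1268)·(1110·0.09745²/2) = 0.06696·727.5·5.271 = 256.8 Pa.

ΔP ≈ 256.8 Pa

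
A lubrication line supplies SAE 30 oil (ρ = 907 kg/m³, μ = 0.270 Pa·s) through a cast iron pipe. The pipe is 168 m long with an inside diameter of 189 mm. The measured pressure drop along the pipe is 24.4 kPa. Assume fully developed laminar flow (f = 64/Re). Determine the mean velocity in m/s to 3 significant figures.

For laminar flow, f = 64/Re with Re = ρVD/μ, so Darcy-Weisbach reduces to ΔP = 32μLV/D². Solving for V: V = ΔP·D²/(32μL) = 2.44e+04·(0.189)²/(32·0.27·168) = 0.6005 m/s.
Check: Re = ρVD/μ = 907·0.6005·0.189/0.27 = 381.2 < 2300, so the laminar assumption holds.

V ≈ 0.600 m/s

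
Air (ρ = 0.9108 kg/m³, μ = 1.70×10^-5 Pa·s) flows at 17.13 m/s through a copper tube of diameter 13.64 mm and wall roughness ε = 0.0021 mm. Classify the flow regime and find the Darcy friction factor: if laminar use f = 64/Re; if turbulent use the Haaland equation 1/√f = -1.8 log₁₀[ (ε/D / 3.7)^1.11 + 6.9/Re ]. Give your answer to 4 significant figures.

f ≈ 0.02926

Re = ρVD/μ = 0.9108·17.13·0.01364/1.7e-05 = 1.252e+04.
Re > 4000 → turbulent. ε/D = 2.1e-06/0.01364 = 0.000154; Haaland: 1/√f = -1.8 log₁₀[1.37e-05 + 0.000551] = 5.846, so f = 0.02926.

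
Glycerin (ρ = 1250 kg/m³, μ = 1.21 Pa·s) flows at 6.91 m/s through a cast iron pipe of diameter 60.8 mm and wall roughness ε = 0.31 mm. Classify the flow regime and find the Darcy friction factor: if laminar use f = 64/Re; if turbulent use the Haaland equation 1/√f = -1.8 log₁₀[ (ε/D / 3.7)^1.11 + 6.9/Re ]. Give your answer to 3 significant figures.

f ≈ 0.147

Re = ρVD/μ = 1250·6.91·0.0608/1.21 = 434.
Re < 2300 → laminar, so f = 64/Re = 0.1475 (roughness is irrelevant in laminar flow).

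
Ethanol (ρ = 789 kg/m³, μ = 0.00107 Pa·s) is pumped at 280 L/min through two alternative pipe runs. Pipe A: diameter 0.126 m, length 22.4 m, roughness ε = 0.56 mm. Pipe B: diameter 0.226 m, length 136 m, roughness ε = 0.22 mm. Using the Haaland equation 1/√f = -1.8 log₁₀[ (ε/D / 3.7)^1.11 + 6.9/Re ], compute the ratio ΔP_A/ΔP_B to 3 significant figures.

ΔP_A/ΔP_B ≈ 3.51

Pipe A: V = Q/A = 0.004667/0.01247 = 0.3743 m/s; Re = 3.477e+04; ε/D = 0.00444; Haaland → f = 0.03186; ΔP_A = f(L/D)(ρV²/2) = 313 Pa.
Pipe B: V = Q/A = 0.004667/0.04011 = 0.1163 m/s; Re = 1.939e+04; ε/D = 0.000973; Haaland → f = 0.02775; ΔP_B = f(L/D)(ρV²/2) = 89.14 Pa.
ΔP_A/ΔP_B = 313/89.14 = 3.51.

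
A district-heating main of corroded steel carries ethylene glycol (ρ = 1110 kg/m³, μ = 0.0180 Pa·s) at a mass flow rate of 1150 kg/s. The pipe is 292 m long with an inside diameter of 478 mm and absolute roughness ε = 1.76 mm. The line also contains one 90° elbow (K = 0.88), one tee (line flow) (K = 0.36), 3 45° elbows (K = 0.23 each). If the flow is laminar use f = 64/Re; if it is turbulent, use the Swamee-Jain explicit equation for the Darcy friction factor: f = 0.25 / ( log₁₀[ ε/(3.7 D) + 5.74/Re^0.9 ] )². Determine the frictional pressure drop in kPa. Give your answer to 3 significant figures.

A = πD²/4 = π(0.478)²/4 = 0.1795 m²; mean velocity V = ṁ/(ρA) = 1150/(1110 · 0.1795) = 5.773 m/s.
Reynolds number Re = ρVD/μ = 1110 · 5.773 · 0.478 / 0.018 = 1.702e+05.
Re > 4000 → turbulent. Relative roughness ε/D = 0.00176/0.478 = 0.00368. Swamee-Jain: f = 0.25/(log₁₀[0.00368/3.7 + 5.74/1.702e+05^0.9])² = 0.25/(log₁₀[0.000995 + 0.000112])² = 0.25/(-2.956)² = 0.02862.
Total minor-loss coefficient ΣK = 1·0.88 + 1·0.36 + 3·0.23 = 1.93.
ΔP = [f·L/D + ΣK]·(ρV²/2) = [0.02862·292/0.478 + 1.93]·(1110·5.773²/2) = [17.48 + 1.93]·1.85e+04 = 3.591e+05 Pa.
ΔP = 3.591e+05 Pa = 359 kPa.

ΔP ≈ 359 kPa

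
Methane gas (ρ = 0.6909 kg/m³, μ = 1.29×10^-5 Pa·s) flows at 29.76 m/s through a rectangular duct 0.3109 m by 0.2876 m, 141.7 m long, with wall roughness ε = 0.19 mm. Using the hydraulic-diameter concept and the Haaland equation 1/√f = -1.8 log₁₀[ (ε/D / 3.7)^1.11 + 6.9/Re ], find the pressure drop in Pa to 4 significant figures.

ΔP ≈ 2673 Pa

Hydraulic diameter D_h = 4A/P = 4·(0.3109·0.2876)/(2·(0.3109+0.2876)) = 0.3577/1.197 = 0.2988 m.
Re = ρVD_h/μ = 0.6909·29.76·0.2988/1.29e-05 = 4.762e+05.
ε/D_h = 0.00019/0.2988 = 0.000636; Haaland gives 1/√f = -1.8 log₁₀[6.62e-05+1.45e-05] = 7.367, so f = 0.01842.
ΔP = f(L/D_h)(ρV²/2) = 0.01842·141.7/0.2988·306 = 2673 Pa.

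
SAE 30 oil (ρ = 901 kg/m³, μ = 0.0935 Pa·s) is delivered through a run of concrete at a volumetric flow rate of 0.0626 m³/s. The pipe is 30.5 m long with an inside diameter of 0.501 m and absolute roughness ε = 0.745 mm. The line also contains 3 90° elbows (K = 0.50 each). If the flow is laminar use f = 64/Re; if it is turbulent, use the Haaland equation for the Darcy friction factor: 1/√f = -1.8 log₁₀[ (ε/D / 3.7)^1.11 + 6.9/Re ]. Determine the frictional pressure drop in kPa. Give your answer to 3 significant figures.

ΔP ≈ 0.184 kPa

Cross-sectional area A = πD²/4 = π(0.501)²/4 = 0.1971 m²; mean velocity V = Q/A = 0.0626/0.1971 = 0.3175 m/s.
Reynolds number Re = ρVD/μ = 901 · 0.3175 · 0.501 / 0.0935 = 1533.
Re < 2300 → laminar flow, so f = 64/Re = 64/1533 = 0.04175 (the turbulent correlation is not needed).
Total minor-loss coefficient ΣK = 3·0.5 = 1.5.
ΔP = [f·L/D + ΣK]·(ρV²/2) = [0.04175·30.5/0.501 + 1.5]·(901·0.3175²/2) = [2.541 + 1.5]·45.43 = 183.6 Pa.
ΔP = 183.6 Pa = 0.184 kPa.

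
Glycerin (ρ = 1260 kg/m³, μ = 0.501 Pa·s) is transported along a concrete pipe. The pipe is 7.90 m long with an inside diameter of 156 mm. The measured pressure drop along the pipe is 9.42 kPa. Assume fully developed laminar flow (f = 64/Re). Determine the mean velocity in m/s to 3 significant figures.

For laminar flow, f = 64/Re with Re = ρVD/μ, so Darcy-Weisbach reduces to ΔP = 32μLV/D². Solving for V: V = ΔP·D²/(32μL) = 9420·(0.156)²/(32·0.501·7.9) = 1.81 m/s.
Check: Re = ρVD/μ = 1260·1.81·0.156/0.501 = 710.1 < 2300, so the laminar assumption holds.

V ≈ 1.81 m/s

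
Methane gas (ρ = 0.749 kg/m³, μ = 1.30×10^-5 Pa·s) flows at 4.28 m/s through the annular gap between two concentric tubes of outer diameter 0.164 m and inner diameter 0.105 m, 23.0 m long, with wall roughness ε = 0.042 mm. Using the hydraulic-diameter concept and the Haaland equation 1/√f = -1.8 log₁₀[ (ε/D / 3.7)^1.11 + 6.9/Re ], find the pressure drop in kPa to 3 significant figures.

Hydraulic diameter D_h = 4A/P = D_o - D_i = 0.164 - 0.105 = 0.059 m.
Re = ρVD_h/μ = 0.749·4.28·0.059/1.3e-05 = 1.455e+04.
ε/D_h = 4.2e-05/0.059 = 0.000712; Haaland gives 1/√f = -1.8 log₁₀[7.51e-05+0.000474] = 5.868, so f = 0.02904.
ΔP = f(L/D_h)(ρV²/2) = 0.02904·23/0.059·6.86 = 77.66 Pa.
ΔP = 0.0777 kPa.

ΔP ≈ 0.0777 kPa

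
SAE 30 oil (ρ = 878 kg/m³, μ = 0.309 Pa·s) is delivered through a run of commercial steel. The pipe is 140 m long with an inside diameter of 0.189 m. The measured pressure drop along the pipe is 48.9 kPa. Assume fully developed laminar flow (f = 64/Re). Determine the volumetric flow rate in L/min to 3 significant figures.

Q ≈ 2120 L/min

For laminar flow, f = 64/Re with Re = ρVD/μ, so Darcy-Weisbach reduces to ΔP = 32μLV/D². Solving for V: V = ΔP·D²/(32μL) = 4.89e+04·(0.189)²/(32·0.309·140) = 1.262 m/s.
Check: Re = ρVD/μ = 878·1.262·0.189/0.309 = 677.6 < 2300, so the laminar assumption holds.
Q = V·A = 1.262·(π/4·0.189²) = 0.0354 m³/s = 2120 L/min.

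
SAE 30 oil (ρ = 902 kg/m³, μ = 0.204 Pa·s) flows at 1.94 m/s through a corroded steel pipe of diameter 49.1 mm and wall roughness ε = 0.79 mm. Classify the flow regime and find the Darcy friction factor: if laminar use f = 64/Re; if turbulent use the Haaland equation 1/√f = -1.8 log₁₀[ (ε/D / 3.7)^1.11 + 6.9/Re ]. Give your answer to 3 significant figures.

Re = ρVD/μ = 902·1.94·0.0491/0.204 = 421.2.
Re < 2300 → laminar, so f = 64/Re = 0.152 (roughness is irrelevant in laminar flow).

f ≈ 0.152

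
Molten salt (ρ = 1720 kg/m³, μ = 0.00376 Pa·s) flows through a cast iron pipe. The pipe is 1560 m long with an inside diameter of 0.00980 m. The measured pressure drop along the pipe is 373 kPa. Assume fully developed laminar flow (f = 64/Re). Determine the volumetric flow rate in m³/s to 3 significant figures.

Q ≈ 1.44×10^-5 m³/s

For laminar flow, f = 64/Re with Re = ρVD/μ, so Darcy-Weisbach reduces to ΔP = 32μLV/D². Solving for V: V = ΔP·D²/(32μL) = 3.73e+05·(0.0098)²/(32·0.00376·1560) = 0.1909 m/s.
Check: Re = ρVD/μ = 1720·0.1909·0.0098/0.00376 = 855.6 < 2300, so the laminar assumption holds.
Q = V·A = 0.1909·(π/4·0.0098²) = 1.44e-05 m³/s = 1.44×10^-5 m³/s.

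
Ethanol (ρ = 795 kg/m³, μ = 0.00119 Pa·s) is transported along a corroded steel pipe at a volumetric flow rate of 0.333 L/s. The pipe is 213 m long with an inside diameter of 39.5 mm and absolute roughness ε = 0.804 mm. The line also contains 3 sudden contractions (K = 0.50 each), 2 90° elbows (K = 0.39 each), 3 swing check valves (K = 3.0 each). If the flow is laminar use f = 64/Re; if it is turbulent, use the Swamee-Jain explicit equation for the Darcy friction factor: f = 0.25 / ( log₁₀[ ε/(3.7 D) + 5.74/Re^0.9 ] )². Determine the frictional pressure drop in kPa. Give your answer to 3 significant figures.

ΔP ≈ 9.07 kPa

Q = 0.333 L/s = 0.333/1000 = 0.000333 m³/s.
Cross-sectional area A = πD²/4 = π(0.0395)²/4 = 0.001225 m²; mean velocity V = Q/A = 0.000333/0.001225 = 0.2717 m/s.
Reynolds number Re = ρVD/μ = 795 · 0.2717 · 0.0395 / 0.00119 = 7171.
Re > 4000 → turbulent. Relative roughness ε/D = 0.000804/0.0395 = 0.0204. Swamee-Jain: f = 0.25/(log₁₀[0.0204/3.7 + 5.74/7171^0.9])² = 0.25/(log₁₀[0.0055 + 0.00194])² = 0.25/(-2.128)² = 0.0552.
Total minor-loss coefficient ΣK = 3·0.5 + 2·0.39 + 3·3 = 11.3.
ΔP = [f·L/D + ΣK]·(ρV²/2) = [0.0552·213/0.0395 + 11.3]·(795·0.2717²/2) = [297.7 + 11.3]·29.35 = 9069 Pa.
ΔP = 9069 Pa = 9.07 kPa.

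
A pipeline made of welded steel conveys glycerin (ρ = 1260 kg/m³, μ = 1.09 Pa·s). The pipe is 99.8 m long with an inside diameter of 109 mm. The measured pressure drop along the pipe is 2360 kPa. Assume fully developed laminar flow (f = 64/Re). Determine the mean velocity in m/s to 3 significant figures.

V ≈ 8.05 m/s

For laminar flow, f = 64/Re with Re = ρVD/μ, so Darcy-Weisbach reduces to ΔP = 32μLV/D². Solving for V: V = ΔP·D²/(32μL) = 2.36e+06·(0.109)²/(32·1.09·99.8) = 8.055 m/s.
Check: Re = ρVD/μ = 1260·8.055·0.109/1.09 = 1015 < 2300, so the laminar assumption holds.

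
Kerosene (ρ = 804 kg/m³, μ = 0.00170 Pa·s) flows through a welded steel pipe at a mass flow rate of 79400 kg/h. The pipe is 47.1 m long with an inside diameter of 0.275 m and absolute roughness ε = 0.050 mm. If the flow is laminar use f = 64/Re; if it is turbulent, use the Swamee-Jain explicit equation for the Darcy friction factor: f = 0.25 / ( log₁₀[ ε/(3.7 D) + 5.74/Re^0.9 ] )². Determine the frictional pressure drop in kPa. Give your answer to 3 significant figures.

ΔP ≈ 0.304 kPa

ṁ = 79400 kg/h = 79400/3600 = 22.06 kg/s.
A = πD²/4 = π(0.275)²/4 = 0.0594 m²; mean velocity V = ṁ/(ρA) = 22.06/(804 · 0.0594) = 0.4619 m/s.
Reynolds number Re = ρVD/μ = 804 · 0.4619 · 0.275 / 0.0017 = 6.007e+04.
Re > 4000 → turbulent. Relative roughness ε/D = 5e-05/0.275 = 0.000182. Swamee-Jain: f = 0.25/(log₁₀[0.000182/3.7 + 5.74/6.007e+04^0.9])² = 0.25/(log₁₀[4.91e-05 + 0.000287])² = 0.25/(-3.473)² = 0.02072.
Darcy-Weisbach: ΔP = f(L/D)(ρV²/2) = 0.02072·(47.1/0.275)·(804·0.4619²/2) = 0.02072·171.3·85.75 = 304.4 Pa.
ΔP = 304.4 Pa = 0.304 kPa.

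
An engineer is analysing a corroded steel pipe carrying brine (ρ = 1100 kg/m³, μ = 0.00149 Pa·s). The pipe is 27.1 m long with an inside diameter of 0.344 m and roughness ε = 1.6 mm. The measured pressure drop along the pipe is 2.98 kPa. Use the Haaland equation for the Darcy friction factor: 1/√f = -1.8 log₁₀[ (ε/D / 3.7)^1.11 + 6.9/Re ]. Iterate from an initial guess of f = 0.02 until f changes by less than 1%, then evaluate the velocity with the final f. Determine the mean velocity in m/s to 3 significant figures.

V ≈ 1.51 m/s

Rearranging Darcy-Weisbach: V = √(2·ΔP·D/(f·L·ρ)). With ε/D = 0.0016/0.344 = 0.00465, iterate starting from f = 0.02:
  f = 0.02 → V = √(2·2980·0.344/(0.02·27.1·1100)) = 1.854 m/s; Re = ρVD/μ = 4.709e+05; f → 0.02997
  f = 0.02997 → V = 1.515 m/s; Re = 3.847e+05; f → 0.03001
Converged (Δf/f < 1%). With the final f = 0.03001: V = √(2·2980·0.344/(0.03001·27.1·1100)) = 1.514 m/s.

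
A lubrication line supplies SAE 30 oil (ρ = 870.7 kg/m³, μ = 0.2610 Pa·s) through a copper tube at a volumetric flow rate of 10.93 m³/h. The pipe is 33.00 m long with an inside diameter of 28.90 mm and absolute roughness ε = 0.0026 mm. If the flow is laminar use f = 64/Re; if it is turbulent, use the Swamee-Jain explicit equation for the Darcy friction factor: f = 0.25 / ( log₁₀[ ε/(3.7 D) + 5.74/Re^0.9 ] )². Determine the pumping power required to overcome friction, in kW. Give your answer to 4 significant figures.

P ≈ 4.637 kW

Q = 10.93 m³/h = 10.93/3600 = 0.003036 m³/s.
Cross-sectional area A = πD²/4 = π(0.0289)²/4 = 0.000656 m²; mean velocity V = Q/A = 0.003036/0.000656 = 4.628 m/s.
Reynolds number Re = ρVD/μ = 870.7 · 4.628 · 0.0289 / 0.261 = 446.2.
Re < 2300 → laminar flow, so f = 64/Re = 64/446.2 = 0.1434 (the turbulent correlation is not needed).
Darcy-Weisbach: ΔP = f(L/D)(ρV²/2) = 0.1434·(33/0.0289)·(870.7·4.628²/2) = 0.1434·1142·9326 = 1.527e+06 Pa.
Pumping power P = QΔP = 0.003036·1.527e+06 = 4637.2 W = 4.637 kW.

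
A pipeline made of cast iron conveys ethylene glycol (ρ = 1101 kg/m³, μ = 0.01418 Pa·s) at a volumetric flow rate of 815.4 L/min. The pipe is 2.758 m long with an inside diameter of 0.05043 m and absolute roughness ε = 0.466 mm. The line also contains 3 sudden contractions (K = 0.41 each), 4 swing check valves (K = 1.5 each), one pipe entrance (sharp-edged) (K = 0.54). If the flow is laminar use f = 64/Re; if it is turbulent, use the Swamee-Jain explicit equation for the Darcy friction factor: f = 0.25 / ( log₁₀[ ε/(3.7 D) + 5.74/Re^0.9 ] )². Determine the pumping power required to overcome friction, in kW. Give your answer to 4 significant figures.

P ≈ 3.443 kW

Q = 815.4 L/min = 815.4/60000 = 0.01359 m³/s.
Cross-sectional area A = πD²/4 = π(0.05043)²/4 = 0.001997 m²; mean velocity V = Q/A = 0.01359/0.001997 = 6.804 m/s.
Reynolds number Re = ρVD/μ = 1101 · 6.804 · 0.05043 / 0.0142 = 2.664e+04.
Re > 4000 → turbulent. Relative roughness ε/D = 0.000466/0.05043 = 0.00924. Swamee-Jain: f = 0.25/(log₁₀[0.00924/3.7 + 5.74/2.664e+04^0.9])² = 0.25/(log₁₀[0.0025 + 0.000597])² = 0.25/(-2.509)² = 0.0397.
Total minor-loss coefficient ΣK = 3·0.41 + 4·1.5 + 1·0.54 = 7.77.
ΔP = [f·L/D + ΣK]·(ρV²/2) = [0.0397·2.758/0.05043 + 7.77]·(1101·6.804²/2) = [2.171 + 7.77]·2.548e+04 = 2.533e+05 Pa.
Pumping power P = QΔP = 0.01359·2.533e+05 = 3442.8 W = 3.443 kW.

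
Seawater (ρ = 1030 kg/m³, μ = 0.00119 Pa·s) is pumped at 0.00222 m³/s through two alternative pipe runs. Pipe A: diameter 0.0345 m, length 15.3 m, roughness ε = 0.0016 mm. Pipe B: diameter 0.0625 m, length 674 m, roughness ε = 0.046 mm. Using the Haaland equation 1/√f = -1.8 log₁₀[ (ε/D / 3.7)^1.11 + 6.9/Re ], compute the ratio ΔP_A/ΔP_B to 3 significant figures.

Pipe A: V = Q/A = 0.00222/0.0009348 = 2.375 m/s; Re = 7.091e+04; ε/D = 4.64e-05; Haaland → f = 0.01933; ΔP_A = f(L/D)(ρV²/2) = 2.49e+04 Pa.
Pipe B: V = Q/A = 0.00222/0.003068 = 0.7236 m/s; Re = 3.914e+04; ε/D = 0.000736; Haaland → f = 0.02388; ΔP_B = f(L/D)(ρV²/2) = 6.945e+04 Pa.
ΔP_A/ΔP_B = 2.49e+04/6.945e+04 = 0.358.

ΔP_A/ΔP_B ≈ 0.358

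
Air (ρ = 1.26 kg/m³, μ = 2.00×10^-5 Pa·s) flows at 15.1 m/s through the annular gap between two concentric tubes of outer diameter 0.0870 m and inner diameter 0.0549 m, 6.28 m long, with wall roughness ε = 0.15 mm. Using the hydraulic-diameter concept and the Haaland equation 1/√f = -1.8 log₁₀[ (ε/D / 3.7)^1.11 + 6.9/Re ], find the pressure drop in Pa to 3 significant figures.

ΔP ≈ 914 Pa

Hydraulic diameter D_h = 4A/P = D_o - D_i = 0.087 - 0.0549 = 0.0321 m.
Re = ρVD_h/μ = 1.26·15.1·0.0321/2e-05 = 3.054e+04.
ε/D_h = 0.00015/0.0321 = 0.00467; Haaland gives 1/√f = -1.8 log₁₀[0.000606+0.000226] = 5.544, so f = 0.03254.
ΔP = f(L/D_h)(ρV²/2) = 0.03254·6.28/0.0321·143.6 = 914.4 Pa.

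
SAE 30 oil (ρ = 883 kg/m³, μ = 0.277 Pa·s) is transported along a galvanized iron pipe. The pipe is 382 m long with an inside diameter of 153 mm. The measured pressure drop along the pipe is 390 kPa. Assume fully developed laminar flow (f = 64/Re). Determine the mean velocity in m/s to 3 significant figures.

V ≈ 2.70 m/s

For laminar flow, f = 64/Re with Re = ρVD/μ, so Darcy-Weisbach reduces to ΔP = 32μLV/D². Solving for V: V = ΔP·D²/(32μL) = 3.9e+05·(0.153)²/(32·0.277·382) = 2.696 m/s.
Check: Re = ρVD/μ = 883·2.696·0.153/0.277 = 1315 < 2300, so the laminar assumption holds.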